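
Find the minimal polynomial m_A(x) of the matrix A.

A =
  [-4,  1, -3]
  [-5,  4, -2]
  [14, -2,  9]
x^3 - 9*x^2 + 27*x - 27

The characteristic polynomial is χ_A(x) = (x - 3)^3, so the eigenvalues are known. The minimal polynomial is
  m_A(x) = Π_λ (x − λ)^{k_λ}
where k_λ is the size of the *largest* Jordan block for λ (equivalently, the smallest k with (A − λI)^k v = 0 for every generalised eigenvector v of λ).

  λ = 3: largest Jordan block has size 3, contributing (x − 3)^3

So m_A(x) = (x - 3)^3 = x^3 - 9*x^2 + 27*x - 27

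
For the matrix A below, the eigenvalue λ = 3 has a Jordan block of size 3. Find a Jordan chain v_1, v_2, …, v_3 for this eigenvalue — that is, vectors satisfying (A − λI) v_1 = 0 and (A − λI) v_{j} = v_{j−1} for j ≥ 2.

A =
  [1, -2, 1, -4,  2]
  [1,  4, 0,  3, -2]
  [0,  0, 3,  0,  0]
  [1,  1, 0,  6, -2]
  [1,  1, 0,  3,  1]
A Jordan chain for λ = 3 of length 3:
v_1 = (-2, 1, 0, 1, 1)ᵀ
v_2 = (1, 0, 0, 0, 0)ᵀ
v_3 = (0, 0, 1, 0, 0)ᵀ

Let N = A − (3)·I. We want v_3 with N^3 v_3 = 0 but N^2 v_3 ≠ 0; then v_{j-1} := N · v_j for j = 3, …, 2.

Pick v_3 = (0, 0, 1, 0, 0)ᵀ.
Then v_2 = N · v_3 = (1, 0, 0, 0, 0)ᵀ.
Then v_1 = N · v_2 = (-2, 1, 0, 1, 1)ᵀ.

Sanity check: (A − (3)·I) v_1 = (0, 0, 0, 0, 0)ᵀ = 0. ✓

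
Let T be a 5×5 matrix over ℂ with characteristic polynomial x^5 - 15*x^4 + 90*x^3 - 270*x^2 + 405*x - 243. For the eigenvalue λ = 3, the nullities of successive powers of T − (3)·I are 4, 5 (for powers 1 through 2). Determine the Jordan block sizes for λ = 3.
Block sizes for λ = 3: [2, 1, 1, 1]

From the dimensions of kernels of powers, the number of Jordan blocks of size at least j is d_j − d_{j−1} where d_j = dim ker(N^j) (with d_0 = 0). Computing the differences gives [4, 1].
The number of blocks of size exactly k is (#blocks of size ≥ k) − (#blocks of size ≥ k + 1), so the partition is: 3 block(s) of size 1, 1 block(s) of size 2.
In nonincreasing order the block sizes are [2, 1, 1, 1].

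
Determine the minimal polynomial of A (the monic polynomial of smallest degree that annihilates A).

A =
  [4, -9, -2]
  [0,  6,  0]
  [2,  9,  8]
x^2 - 12*x + 36

The characteristic polynomial is χ_A(x) = (x - 6)^3, so the eigenvalues are known. The minimal polynomial is
  m_A(x) = Π_λ (x − λ)^{k_λ}
where k_λ is the size of the *largest* Jordan block for λ (equivalently, the smallest k with (A − λI)^k v = 0 for every generalised eigenvector v of λ).

  λ = 6: largest Jordan block has size 2, contributing (x − 6)^2

So m_A(x) = (x - 6)^2 = x^2 - 12*x + 36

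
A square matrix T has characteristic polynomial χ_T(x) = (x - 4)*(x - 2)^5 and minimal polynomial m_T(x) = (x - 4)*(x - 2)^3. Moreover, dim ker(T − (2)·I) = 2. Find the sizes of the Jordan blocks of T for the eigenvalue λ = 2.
Block sizes for λ = 2: [3, 2]

Step 1 — from the characteristic polynomial, algebraic multiplicity of λ = 2 is 5. From dim ker(T − (2)·I) = 2, there are exactly 2 Jordan blocks for λ = 2.
Step 2 — from the minimal polynomial, the factor (x − 2)^3 tells us the largest block for λ = 2 has size 3.
Step 3 — with total size 5, 2 blocks, and largest block 3, the block sizes (in nonincreasing order) are [3, 2].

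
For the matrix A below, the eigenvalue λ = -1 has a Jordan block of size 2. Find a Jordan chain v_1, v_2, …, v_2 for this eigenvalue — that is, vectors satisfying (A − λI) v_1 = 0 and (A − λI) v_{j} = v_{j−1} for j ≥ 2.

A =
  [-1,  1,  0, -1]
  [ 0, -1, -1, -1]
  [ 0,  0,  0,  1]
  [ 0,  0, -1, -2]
A Jordan chain for λ = -1 of length 2:
v_1 = (1, 0, 0, 0)ᵀ
v_2 = (0, 1, 0, 0)ᵀ

Let N = A − (-1)·I. We want v_2 with N^2 v_2 = 0 but N^1 v_2 ≠ 0; then v_{j-1} := N · v_j for j = 2, …, 2.

Pick v_2 = (0, 1, 0, 0)ᵀ.
Then v_1 = N · v_2 = (1, 0, 0, 0)ᵀ.

Sanity check: (A − (-1)·I) v_1 = (0, 0, 0, 0)ᵀ = 0. ✓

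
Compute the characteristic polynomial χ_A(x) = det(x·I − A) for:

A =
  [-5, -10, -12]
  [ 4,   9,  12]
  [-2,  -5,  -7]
x^3 + 3*x^2 + 3*x + 1

Expanding det(x·I − A) (e.g. by cofactor expansion or by noting that A is similar to its Jordan form J, which has the same characteristic polynomial as A) gives
  χ_A(x) = x^3 + 3*x^2 + 3*x + 1
which factors as (x + 1)^3. The eigenvalues (with algebraic multiplicities) are λ = -1 with multiplicity 3.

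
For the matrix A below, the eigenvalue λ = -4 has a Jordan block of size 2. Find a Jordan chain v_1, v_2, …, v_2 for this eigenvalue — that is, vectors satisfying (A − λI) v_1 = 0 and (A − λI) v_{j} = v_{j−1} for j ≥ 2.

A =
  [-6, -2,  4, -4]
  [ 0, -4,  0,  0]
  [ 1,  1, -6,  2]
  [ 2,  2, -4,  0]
A Jordan chain for λ = -4 of length 2:
v_1 = (-2, 0, 1, 2)ᵀ
v_2 = (1, 0, 0, 0)ᵀ

Let N = A − (-4)·I. We want v_2 with N^2 v_2 = 0 but N^1 v_2 ≠ 0; then v_{j-1} := N · v_j for j = 2, …, 2.

Pick v_2 = (1, 0, 0, 0)ᵀ.
Then v_1 = N · v_2 = (-2, 0, 1, 2)ᵀ.

Sanity check: (A − (-4)·I) v_1 = (0, 0, 0, 0)ᵀ = 0. ✓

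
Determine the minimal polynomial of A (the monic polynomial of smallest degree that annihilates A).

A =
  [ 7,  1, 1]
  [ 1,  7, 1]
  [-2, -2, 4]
x^2 - 12*x + 36

The characteristic polynomial is χ_A(x) = (x - 6)^3, so the eigenvalues are known. The minimal polynomial is
  m_A(x) = Π_λ (x − λ)^{k_λ}
where k_λ is the size of the *largest* Jordan block for λ (equivalently, the smallest k with (A − λI)^k v = 0 for every generalised eigenvector v of λ).

  λ = 6: largest Jordan block has size 2, contributing (x − 6)^2

So m_A(x) = (x - 6)^2 = x^2 - 12*x + 36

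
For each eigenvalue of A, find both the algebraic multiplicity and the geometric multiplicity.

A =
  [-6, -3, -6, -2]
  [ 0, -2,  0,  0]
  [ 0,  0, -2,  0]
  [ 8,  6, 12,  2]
λ = -2: alg = 4, geom = 3

Step 1 — factor the characteristic polynomial to read off the algebraic multiplicities:
  χ_A(x) = (x + 2)^4

Step 2 — compute geometric multiplicities via the rank-nullity identity g(λ) = n − rank(A − λI):
  rank(A − (-2)·I) = 1, so dim ker(A − (-2)·I) = n − 1 = 3

Summary:
  λ = -2: algebraic multiplicity = 4, geometric multiplicity = 3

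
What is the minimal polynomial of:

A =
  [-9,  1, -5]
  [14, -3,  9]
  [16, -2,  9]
x^3 + 3*x^2 + 3*x + 1

The characteristic polynomial is χ_A(x) = (x + 1)^3, so the eigenvalues are known. The minimal polynomial is
  m_A(x) = Π_λ (x − λ)^{k_λ}
where k_λ is the size of the *largest* Jordan block for λ (equivalently, the smallest k with (A − λI)^k v = 0 for every generalised eigenvector v of λ).

  λ = -1: largest Jordan block has size 3, contributing (x + 1)^3

So m_A(x) = (x + 1)^3 = x^3 + 3*x^2 + 3*x + 1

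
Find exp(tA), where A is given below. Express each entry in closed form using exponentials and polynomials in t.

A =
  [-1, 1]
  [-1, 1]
e^{tA} =
  [1 - t, t]
  [-t, t + 1]

Strategy: write A = P · J · P⁻¹ where J is a Jordan canonical form, so e^{tA} = P · e^{tJ} · P⁻¹, and e^{tJ} can be computed block-by-block.

A has Jordan form
J =
  [0, 1]
  [0, 0]
(up to reordering of blocks).

Per-block formulas:
  For a 2×2 Jordan block J_2(0): exp(t · J_2(0)) = e^(0t)·(I + t·N), where N is the 2×2 nilpotent shift.

After assembling e^{tJ} and conjugating by P, we get:

e^{tA} =
  [1 - t, t]
  [-t, t + 1]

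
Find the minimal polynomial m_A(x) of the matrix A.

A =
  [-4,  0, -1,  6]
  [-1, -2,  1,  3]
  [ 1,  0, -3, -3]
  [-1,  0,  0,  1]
x^3 + 6*x^2 + 12*x + 8

The characteristic polynomial is χ_A(x) = (x + 2)^4, so the eigenvalues are known. The minimal polynomial is
  m_A(x) = Π_λ (x − λ)^{k_λ}
where k_λ is the size of the *largest* Jordan block for λ (equivalently, the smallest k with (A − λI)^k v = 0 for every generalised eigenvector v of λ).

  λ = -2: largest Jordan block has size 3, contributing (x + 2)^3

So m_A(x) = (x + 2)^3 = x^3 + 6*x^2 + 12*x + 8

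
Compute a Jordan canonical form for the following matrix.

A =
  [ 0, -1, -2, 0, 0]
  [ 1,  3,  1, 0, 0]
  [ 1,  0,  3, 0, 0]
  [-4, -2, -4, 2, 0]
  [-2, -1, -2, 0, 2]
J_3(2) ⊕ J_1(2) ⊕ J_1(2)

The characteristic polynomial is
  det(x·I − A) = x^5 - 10*x^4 + 40*x^3 - 80*x^2 + 80*x - 32 = (x - 2)^5

Eigenvalues and multiplicities (the geometric multiplicity of λ is n − rank(A − λI), which equals the number of Jordan blocks for λ):
  λ = 2: algebraic multiplicity = 5, geometric multiplicity = 3

Determining the block sizes for each eigenvalue:
  λ = 2: with am = 5 and gm = 3, the partition is not yet determined (e.g. several partitions of 5 into 3 parts exist). Let N = A − (2)·I. Computing rank(N^1) = 2, rank(N^2) = 1, rank(N^3) = 0; the number of blocks of size ≥ j is rank(N^{j−1}) − rank(N^j), giving [3, 1, 1]. So we have 1 block(s) of size 3, 2 block(s) of size 1 → block sizes [3, 1, 1]

Assembling the blocks gives a Jordan form
J =
  [2, 1, 0, 0, 0]
  [0, 2, 1, 0, 0]
  [0, 0, 2, 0, 0]
  [0, 0, 0, 2, 0]
  [0, 0, 0, 0, 2]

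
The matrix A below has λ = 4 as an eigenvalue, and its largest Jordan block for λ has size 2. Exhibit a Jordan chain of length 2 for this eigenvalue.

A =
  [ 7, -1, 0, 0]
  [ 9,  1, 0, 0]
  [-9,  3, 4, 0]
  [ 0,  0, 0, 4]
A Jordan chain for λ = 4 of length 2:
v_1 = (3, 9, -9, 0)ᵀ
v_2 = (1, 0, 0, 0)ᵀ

Let N = A − (4)·I. We want v_2 with N^2 v_2 = 0 but N^1 v_2 ≠ 0; then v_{j-1} := N · v_j for j = 2, …, 2.

Pick v_2 = (1, 0, 0, 0)ᵀ.
Then v_1 = N · v_2 = (3, 9, -9, 0)ᵀ.

Sanity check: (A − (4)·I) v_1 = (0, 0, 0, 0)ᵀ = 0. ✓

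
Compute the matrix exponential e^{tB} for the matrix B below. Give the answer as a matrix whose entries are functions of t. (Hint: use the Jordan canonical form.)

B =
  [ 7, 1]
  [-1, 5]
e^{tB} =
  [t*exp(6*t) + exp(6*t), t*exp(6*t)]
  [-t*exp(6*t), -t*exp(6*t) + exp(6*t)]

Strategy: write B = P · J · P⁻¹ where J is a Jordan canonical form, so e^{tB} = P · e^{tJ} · P⁻¹, and e^{tJ} can be computed block-by-block.

B has Jordan form
J =
  [6, 1]
  [0, 6]
(up to reordering of blocks).

Per-block formulas:
  For a 2×2 Jordan block J_2(6): exp(t · J_2(6)) = e^(6t)·(I + t·N), where N is the 2×2 nilpotent shift.

After assembling e^{tJ} and conjugating by P, we get:

e^{tB} =
  [t*exp(6*t) + exp(6*t), t*exp(6*t)]
  [-t*exp(6*t), -t*exp(6*t) + exp(6*t)]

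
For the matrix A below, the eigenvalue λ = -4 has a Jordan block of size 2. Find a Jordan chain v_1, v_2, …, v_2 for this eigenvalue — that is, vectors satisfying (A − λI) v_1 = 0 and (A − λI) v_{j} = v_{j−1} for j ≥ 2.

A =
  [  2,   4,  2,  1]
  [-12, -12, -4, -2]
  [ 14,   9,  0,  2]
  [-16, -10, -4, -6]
A Jordan chain for λ = -4 of length 2:
v_1 = (6, -12, 14, -16)ᵀ
v_2 = (1, 0, 0, 0)ᵀ

Let N = A − (-4)·I. We want v_2 with N^2 v_2 = 0 but N^1 v_2 ≠ 0; then v_{j-1} := N · v_j for j = 2, …, 2.

Pick v_2 = (1, 0, 0, 0)ᵀ.
Then v_1 = N · v_2 = (6, -12, 14, -16)ᵀ.

Sanity check: (A − (-4)·I) v_1 = (0, 0, 0, 0)ᵀ = 0. ✓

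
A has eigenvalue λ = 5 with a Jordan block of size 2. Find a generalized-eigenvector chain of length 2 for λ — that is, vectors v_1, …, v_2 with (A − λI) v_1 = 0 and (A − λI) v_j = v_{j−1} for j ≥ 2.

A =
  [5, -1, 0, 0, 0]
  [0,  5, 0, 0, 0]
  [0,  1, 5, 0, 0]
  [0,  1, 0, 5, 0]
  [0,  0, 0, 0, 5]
A Jordan chain for λ = 5 of length 2:
v_1 = (-1, 0, 1, 1, 0)ᵀ
v_2 = (0, 1, 0, 0, 0)ᵀ

Let N = A − (5)·I. We want v_2 with N^2 v_2 = 0 but N^1 v_2 ≠ 0; then v_{j-1} := N · v_j for j = 2, …, 2.

Pick v_2 = (0, 1, 0, 0, 0)ᵀ.
Then v_1 = N · v_2 = (-1, 0, 1, 1, 0)ᵀ.

Sanity check: (A − (5)·I) v_1 = (0, 0, 0, 0, 0)ᵀ = 0. ✓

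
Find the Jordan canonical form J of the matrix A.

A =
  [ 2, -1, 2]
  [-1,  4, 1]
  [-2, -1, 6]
J_3(4)

The characteristic polynomial is
  det(x·I − A) = x^3 - 12*x^2 + 48*x - 64 = (x - 4)^3

Eigenvalues and multiplicities (the geometric multiplicity of λ is n − rank(A − λI), which equals the number of Jordan blocks for λ):
  λ = 4: algebraic multiplicity = 3, geometric multiplicity = 1

Determining the block sizes for each eigenvalue:
  λ = 4: one block (gm = 1), so the single block has size am = 3 → block sizes [3]

Assembling the blocks gives a Jordan form
J =
  [4, 1, 0]
  [0, 4, 1]
  [0, 0, 4]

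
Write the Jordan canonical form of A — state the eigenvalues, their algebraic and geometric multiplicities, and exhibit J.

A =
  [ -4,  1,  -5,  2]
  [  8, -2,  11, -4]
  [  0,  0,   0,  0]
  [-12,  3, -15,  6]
J_3(0) ⊕ J_1(0)

The characteristic polynomial is
  det(x·I − A) = x^4

Eigenvalues and multiplicities (the geometric multiplicity of λ is n − rank(A − λI), which equals the number of Jordan blocks for λ):
  λ = 0: algebraic multiplicity = 4, geometric multiplicity = 2

Determining the block sizes for each eigenvalue:
  λ = 0: with am = 4 and gm = 2, the partition is not yet determined (e.g. several partitions of 4 into 2 parts exist). Let N = A − (0)·I. Computing rank(N^1) = 2, rank(N^2) = 1, rank(N^3) = 0; the number of blocks of size ≥ j is rank(N^{j−1}) − rank(N^j), giving [2, 1, 1]. So we have 1 block(s) of size 3, 1 block(s) of size 1 → block sizes [3, 1]

Assembling the blocks gives a Jordan form
J =
  [0, 1, 0, 0]
  [0, 0, 1, 0]
  [0, 0, 0, 0]
  [0, 0, 0, 0]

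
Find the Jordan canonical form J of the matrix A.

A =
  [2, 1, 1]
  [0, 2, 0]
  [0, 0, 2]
J_2(2) ⊕ J_1(2)

The characteristic polynomial is
  det(x·I − A) = x^3 - 6*x^2 + 12*x - 8 = (x - 2)^3

Eigenvalues and multiplicities (the geometric multiplicity of λ is n − rank(A − λI), which equals the number of Jordan blocks for λ):
  λ = 2: algebraic multiplicity = 3, geometric multiplicity = 2

Determining the block sizes for each eigenvalue:
  λ = 2: 2 blocks summing to 3 forces exactly one block of size 2 and the rest size 1 → block sizes [2, 1]

Assembling the blocks gives a Jordan form
J =
  [2, 1, 0]
  [0, 2, 0]
  [0, 0, 2]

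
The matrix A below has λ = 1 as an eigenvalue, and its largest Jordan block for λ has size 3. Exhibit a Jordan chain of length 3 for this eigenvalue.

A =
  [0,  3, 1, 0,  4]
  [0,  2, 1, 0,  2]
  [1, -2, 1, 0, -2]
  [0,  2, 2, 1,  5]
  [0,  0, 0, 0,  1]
A Jordan chain for λ = 1 of length 3:
v_1 = (2, 1, -1, 2, 0)ᵀ
v_2 = (-1, 0, 1, 0, 0)ᵀ
v_3 = (1, 0, 0, 0, 0)ᵀ

Let N = A − (1)·I. We want v_3 with N^3 v_3 = 0 but N^2 v_3 ≠ 0; then v_{j-1} := N · v_j for j = 3, …, 2.

Pick v_3 = (1, 0, 0, 0, 0)ᵀ.
Then v_2 = N · v_3 = (-1, 0, 1, 0, 0)ᵀ.
Then v_1 = N · v_2 = (2, 1, -1, 2, 0)ᵀ.

Sanity check: (A − (1)·I) v_1 = (0, 0, 0, 0, 0)ᵀ = 0. ✓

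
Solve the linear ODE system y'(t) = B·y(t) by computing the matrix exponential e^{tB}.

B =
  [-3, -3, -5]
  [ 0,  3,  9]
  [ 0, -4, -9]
e^{tB} =
  [exp(-3*t), t^2*exp(-3*t) - 3*t*exp(-3*t), 3*t^2*exp(-3*t)/2 - 5*t*exp(-3*t)]
  [0, 6*t*exp(-3*t) + exp(-3*t), 9*t*exp(-3*t)]
  [0, -4*t*exp(-3*t), -6*t*exp(-3*t) + exp(-3*t)]

Strategy: write B = P · J · P⁻¹ where J is a Jordan canonical form, so e^{tB} = P · e^{tJ} · P⁻¹, and e^{tJ} can be computed block-by-block.

B has Jordan form
J =
  [-3,  1,  0]
  [ 0, -3,  1]
  [ 0,  0, -3]
(up to reordering of blocks).

Per-block formulas:
  For a 3×3 Jordan block J_3(-3): exp(t · J_3(-3)) = e^(-3t)·(I + t·N + (t^2/2)·N^2), where N is the 3×3 nilpotent shift.

After assembling e^{tJ} and conjugating by P, we get:

e^{tB} =
  [exp(-3*t), t^2*exp(-3*t) - 3*t*exp(-3*t), 3*t^2*exp(-3*t)/2 - 5*t*exp(-3*t)]
  [0, 6*t*exp(-3*t) + exp(-3*t), 9*t*exp(-3*t)]
  [0, -4*t*exp(-3*t), -6*t*exp(-3*t) + exp(-3*t)]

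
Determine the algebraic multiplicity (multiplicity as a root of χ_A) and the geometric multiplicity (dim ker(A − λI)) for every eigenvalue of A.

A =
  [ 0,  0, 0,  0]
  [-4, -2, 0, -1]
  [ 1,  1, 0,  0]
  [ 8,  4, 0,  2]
λ = 0: alg = 4, geom = 2

Step 1 — factor the characteristic polynomial to read off the algebraic multiplicities:
  χ_A(x) = x^4

Step 2 — compute geometric multiplicities via the rank-nullity identity g(λ) = n − rank(A − λI):
  rank(A − (0)·I) = 2, so dim ker(A − (0)·I) = n − 2 = 2

Summary:
  λ = 0: algebraic multiplicity = 4, geometric multiplicity = 2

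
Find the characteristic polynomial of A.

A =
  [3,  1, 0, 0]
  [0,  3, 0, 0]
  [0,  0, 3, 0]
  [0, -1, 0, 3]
x^4 - 12*x^3 + 54*x^2 - 108*x + 81

Expanding det(x·I − A) (e.g. by cofactor expansion or by noting that A is similar to its Jordan form J, which has the same characteristic polynomial as A) gives
  χ_A(x) = x^4 - 12*x^3 + 54*x^2 - 108*x + 81
which factors as (x - 3)^4. The eigenvalues (with algebraic multiplicities) are λ = 3 with multiplicity 4.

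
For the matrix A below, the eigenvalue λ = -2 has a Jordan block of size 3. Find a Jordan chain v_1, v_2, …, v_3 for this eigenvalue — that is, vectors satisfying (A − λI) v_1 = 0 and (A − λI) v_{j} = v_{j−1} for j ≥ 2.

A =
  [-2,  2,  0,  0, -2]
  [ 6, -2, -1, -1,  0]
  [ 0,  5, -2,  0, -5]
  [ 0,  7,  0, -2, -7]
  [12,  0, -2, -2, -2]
A Jordan chain for λ = -2 of length 3:
v_1 = (-12, 0, -30, -42, 0)ᵀ
v_2 = (0, 6, 0, 0, 12)ᵀ
v_3 = (1, 0, 0, 0, 0)ᵀ

Let N = A − (-2)·I. We want v_3 with N^3 v_3 = 0 but N^2 v_3 ≠ 0; then v_{j-1} := N · v_j for j = 3, …, 2.

Pick v_3 = (1, 0, 0, 0, 0)ᵀ.
Then v_2 = N · v_3 = (0, 6, 0, 0, 12)ᵀ.
Then v_1 = N · v_2 = (-12, 0, -30, -42, 0)ᵀ.

Sanity check: (A − (-2)·I) v_1 = (0, 0, 0, 0, 0)ᵀ = 0. ✓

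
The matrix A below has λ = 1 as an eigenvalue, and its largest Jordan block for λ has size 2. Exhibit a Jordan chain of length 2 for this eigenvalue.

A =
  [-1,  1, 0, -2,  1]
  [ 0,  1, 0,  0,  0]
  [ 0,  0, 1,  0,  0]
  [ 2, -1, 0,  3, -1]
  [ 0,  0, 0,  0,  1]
A Jordan chain for λ = 1 of length 2:
v_1 = (-2, 0, 0, 2, 0)ᵀ
v_2 = (1, 0, 0, 0, 0)ᵀ

Let N = A − (1)·I. We want v_2 with N^2 v_2 = 0 but N^1 v_2 ≠ 0; then v_{j-1} := N · v_j for j = 2, …, 2.

Pick v_2 = (1, 0, 0, 0, 0)ᵀ.
Then v_1 = N · v_2 = (-2, 0, 0, 2, 0)ᵀ.

Sanity check: (A − (1)·I) v_1 = (0, 0, 0, 0, 0)ᵀ = 0. ✓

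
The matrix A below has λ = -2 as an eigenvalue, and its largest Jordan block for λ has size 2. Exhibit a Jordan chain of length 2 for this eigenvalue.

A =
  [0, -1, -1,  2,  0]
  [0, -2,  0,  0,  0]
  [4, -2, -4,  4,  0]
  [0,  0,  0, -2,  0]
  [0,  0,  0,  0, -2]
A Jordan chain for λ = -2 of length 2:
v_1 = (2, 0, 4, 0, 0)ᵀ
v_2 = (1, 0, 0, 0, 0)ᵀ

Let N = A − (-2)·I. We want v_2 with N^2 v_2 = 0 but N^1 v_2 ≠ 0; then v_{j-1} := N · v_j for j = 2, …, 2.

Pick v_2 = (1, 0, 0, 0, 0)ᵀ.
Then v_1 = N · v_2 = (2, 0, 4, 0, 0)ᵀ.

Sanity check: (A − (-2)·I) v_1 = (0, 0, 0, 0, 0)ᵀ = 0. ✓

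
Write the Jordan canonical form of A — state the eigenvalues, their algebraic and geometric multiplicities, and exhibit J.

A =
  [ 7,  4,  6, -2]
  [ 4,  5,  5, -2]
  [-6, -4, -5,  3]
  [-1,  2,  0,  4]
J_1(2) ⊕ J_3(3)

The characteristic polynomial is
  det(x·I − A) = x^4 - 11*x^3 + 45*x^2 - 81*x + 54 = (x - 3)^3*(x - 2)

Eigenvalues and multiplicities (the geometric multiplicity of λ is n − rank(A − λI), which equals the number of Jordan blocks for λ):
  λ = 2: algebraic multiplicity = 1, geometric multiplicity = 1
  λ = 3: algebraic multiplicity = 3, geometric multiplicity = 1

Determining the block sizes for each eigenvalue:
  λ = 2: one block (gm = 1), so the single block has size am = 1 → block sizes [1]
  λ = 3: one block (gm = 1), so the single block has size am = 3 → block sizes [3]

Assembling the blocks gives a Jordan form
J =
  [2, 0, 0, 0]
  [0, 3, 1, 0]
  [0, 0, 3, 1]
  [0, 0, 0, 3]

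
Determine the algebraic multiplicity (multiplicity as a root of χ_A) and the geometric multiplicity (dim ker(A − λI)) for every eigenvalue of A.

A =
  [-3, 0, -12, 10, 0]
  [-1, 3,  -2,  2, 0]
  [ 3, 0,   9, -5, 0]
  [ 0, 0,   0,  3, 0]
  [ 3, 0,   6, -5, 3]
λ = 3: alg = 5, geom = 3

Step 1 — factor the characteristic polynomial to read off the algebraic multiplicities:
  χ_A(x) = (x - 3)^5

Step 2 — compute geometric multiplicities via the rank-nullity identity g(λ) = n − rank(A − λI):
  rank(A − (3)·I) = 2, so dim ker(A − (3)·I) = n − 2 = 3

Summary:
  λ = 3: algebraic multiplicity = 5, geometric multiplicity = 3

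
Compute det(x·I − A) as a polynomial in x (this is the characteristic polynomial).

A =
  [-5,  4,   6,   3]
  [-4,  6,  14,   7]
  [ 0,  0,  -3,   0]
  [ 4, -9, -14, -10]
x^4 + 12*x^3 + 54*x^2 + 108*x + 81

Expanding det(x·I − A) (e.g. by cofactor expansion or by noting that A is similar to its Jordan form J, which has the same characteristic polynomial as A) gives
  χ_A(x) = x^4 + 12*x^3 + 54*x^2 + 108*x + 81
which factors as (x + 3)^4. The eigenvalues (with algebraic multiplicities) are λ = -3 with multiplicity 4.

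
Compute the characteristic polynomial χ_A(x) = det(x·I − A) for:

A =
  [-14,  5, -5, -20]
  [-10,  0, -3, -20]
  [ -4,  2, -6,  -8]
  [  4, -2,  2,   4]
x^4 + 16*x^3 + 96*x^2 + 256*x + 256

Expanding det(x·I − A) (e.g. by cofactor expansion or by noting that A is similar to its Jordan form J, which has the same characteristic polynomial as A) gives
  χ_A(x) = x^4 + 16*x^3 + 96*x^2 + 256*x + 256
which factors as (x + 4)^4. The eigenvalues (with algebraic multiplicities) are λ = -4 with multiplicity 4.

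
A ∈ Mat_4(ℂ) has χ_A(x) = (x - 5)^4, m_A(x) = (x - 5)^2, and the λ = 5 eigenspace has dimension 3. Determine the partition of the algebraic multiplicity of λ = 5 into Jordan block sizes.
Block sizes for λ = 5: [2, 1, 1]

Step 1 — from the characteristic polynomial, algebraic multiplicity of λ = 5 is 4. From dim ker(A − (5)·I) = 3, there are exactly 3 Jordan blocks for λ = 5.
Step 2 — from the minimal polynomial, the factor (x − 5)^2 tells us the largest block for λ = 5 has size 2.
Step 3 — with total size 4, 3 blocks, and largest block 2, the block sizes (in nonincreasing order) are [2, 1, 1].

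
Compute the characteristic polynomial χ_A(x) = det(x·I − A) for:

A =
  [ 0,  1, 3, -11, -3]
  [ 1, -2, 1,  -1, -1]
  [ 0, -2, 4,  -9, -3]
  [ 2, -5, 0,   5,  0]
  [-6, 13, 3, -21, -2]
x^5 - 5*x^4 + 10*x^3 - 10*x^2 + 5*x - 1

Expanding det(x·I − A) (e.g. by cofactor expansion or by noting that A is similar to its Jordan form J, which has the same characteristic polynomial as A) gives
  χ_A(x) = x^5 - 5*x^4 + 10*x^3 - 10*x^2 + 5*x - 1
which factors as (x - 1)^5. The eigenvalues (with algebraic multiplicities) are λ = 1 with multiplicity 5.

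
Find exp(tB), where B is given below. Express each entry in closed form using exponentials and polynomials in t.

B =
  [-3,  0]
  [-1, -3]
e^{tB} =
  [exp(-3*t), 0]
  [-t*exp(-3*t), exp(-3*t)]

Strategy: write B = P · J · P⁻¹ where J is a Jordan canonical form, so e^{tB} = P · e^{tJ} · P⁻¹, and e^{tJ} can be computed block-by-block.

B has Jordan form
J =
  [-3,  1]
  [ 0, -3]
(up to reordering of blocks).

Per-block formulas:
  For a 2×2 Jordan block J_2(-3): exp(t · J_2(-3)) = e^(-3t)·(I + t·N), where N is the 2×2 nilpotent shift.

After assembling e^{tJ} and conjugating by P, we get:

e^{tB} =
  [exp(-3*t), 0]
  [-t*exp(-3*t), exp(-3*t)]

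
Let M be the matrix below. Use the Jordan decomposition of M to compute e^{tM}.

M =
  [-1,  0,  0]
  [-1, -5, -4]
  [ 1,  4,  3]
e^{tM} =
  [exp(-t), 0, 0]
  [-t*exp(-t), -4*t*exp(-t) + exp(-t), -4*t*exp(-t)]
  [t*exp(-t), 4*t*exp(-t), 4*t*exp(-t) + exp(-t)]

Strategy: write M = P · J · P⁻¹ where J is a Jordan canonical form, so e^{tM} = P · e^{tJ} · P⁻¹, and e^{tJ} can be computed block-by-block.

M has Jordan form
J =
  [-1,  1,  0]
  [ 0, -1,  0]
  [ 0,  0, -1]
(up to reordering of blocks).

Per-block formulas:
  For a 1×1 block at λ = -1: exp(t · [-1]) = [e^(-1t)].
  For a 2×2 Jordan block J_2(-1): exp(t · J_2(-1)) = e^(-1t)·(I + t·N), where N is the 2×2 nilpotent shift.

After assembling e^{tJ} and conjugating by P, we get:

e^{tM} =
  [exp(-t), 0, 0]
  [-t*exp(-t), -4*t*exp(-t) + exp(-t), -4*t*exp(-t)]
  [t*exp(-t), 4*t*exp(-t), 4*t*exp(-t) + exp(-t)]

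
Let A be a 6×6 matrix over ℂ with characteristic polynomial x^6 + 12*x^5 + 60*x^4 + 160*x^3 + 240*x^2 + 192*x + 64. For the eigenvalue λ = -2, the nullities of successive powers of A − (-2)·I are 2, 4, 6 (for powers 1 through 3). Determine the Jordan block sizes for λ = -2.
Block sizes for λ = -2: [3, 3]

From the dimensions of kernels of powers, the number of Jordan blocks of size at least j is d_j − d_{j−1} where d_j = dim ker(N^j) (with d_0 = 0). Computing the differences gives [2, 2, 2].
The number of blocks of size exactly k is (#blocks of size ≥ k) − (#blocks of size ≥ k + 1), so the partition is: 2 block(s) of size 3.
In nonincreasing order the block sizes are [3, 3].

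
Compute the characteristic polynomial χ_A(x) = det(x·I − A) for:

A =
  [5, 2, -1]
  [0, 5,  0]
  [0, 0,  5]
x^3 - 15*x^2 + 75*x - 125

Expanding det(x·I − A) (e.g. by cofactor expansion or by noting that A is similar to its Jordan form J, which has the same characteristic polynomial as A) gives
  χ_A(x) = x^3 - 15*x^2 + 75*x - 125
which factors as (x - 5)^3. The eigenvalues (with algebraic multiplicities) are λ = 5 with multiplicity 3.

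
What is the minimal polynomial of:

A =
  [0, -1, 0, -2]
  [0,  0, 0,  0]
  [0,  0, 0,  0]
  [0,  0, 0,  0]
x^2

The characteristic polynomial is χ_A(x) = x^4, so the eigenvalues are known. The minimal polynomial is
  m_A(x) = Π_λ (x − λ)^{k_λ}
where k_λ is the size of the *largest* Jordan block for λ (equivalently, the smallest k with (A − λI)^k v = 0 for every generalised eigenvector v of λ).

  λ = 0: largest Jordan block has size 2, contributing (x − 0)^2

So m_A(x) = x^2 = x^2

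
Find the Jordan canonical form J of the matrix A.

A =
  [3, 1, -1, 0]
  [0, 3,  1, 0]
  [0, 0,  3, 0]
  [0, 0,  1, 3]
J_3(3) ⊕ J_1(3)

The characteristic polynomial is
  det(x·I − A) = x^4 - 12*x^3 + 54*x^2 - 108*x + 81 = (x - 3)^4

Eigenvalues and multiplicities (the geometric multiplicity of λ is n − rank(A − λI), which equals the number of Jordan blocks for λ):
  λ = 3: algebraic multiplicity = 4, geometric multiplicity = 2

Determining the block sizes for each eigenvalue:
  λ = 3: with am = 4 and gm = 2, the partition is not yet determined (e.g. several partitions of 4 into 2 parts exist). Let N = A − (3)·I. Computing rank(N^1) = 2, rank(N^2) = 1, rank(N^3) = 0; the number of blocks of size ≥ j is rank(N^{j−1}) − rank(N^j), giving [2, 1, 1]. So we have 1 block(s) of size 3, 1 block(s) of size 1 → block sizes [3, 1]

Assembling the blocks gives a Jordan form
J =
  [3, 1, 0, 0]
  [0, 3, 1, 0]
  [0, 0, 3, 0]
  [0, 0, 0, 3]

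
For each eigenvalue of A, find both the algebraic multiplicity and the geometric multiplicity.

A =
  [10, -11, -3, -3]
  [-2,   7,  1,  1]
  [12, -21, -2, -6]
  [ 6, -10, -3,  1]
λ = 4: alg = 4, geom = 2

Step 1 — factor the characteristic polynomial to read off the algebraic multiplicities:
  χ_A(x) = (x - 4)^4

Step 2 — compute geometric multiplicities via the rank-nullity identity g(λ) = n − rank(A − λI):
  rank(A − (4)·I) = 2, so dim ker(A − (4)·I) = n − 2 = 2

Summary:
  λ = 4: algebraic multiplicity = 4, geometric multiplicity = 2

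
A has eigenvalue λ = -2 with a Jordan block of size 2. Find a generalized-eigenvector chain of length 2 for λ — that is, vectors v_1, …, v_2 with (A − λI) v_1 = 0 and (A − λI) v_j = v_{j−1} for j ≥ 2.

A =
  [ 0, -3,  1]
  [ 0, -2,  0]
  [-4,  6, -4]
A Jordan chain for λ = -2 of length 2:
v_1 = (2, 0, -4)ᵀ
v_2 = (1, 0, 0)ᵀ

Let N = A − (-2)·I. We want v_2 with N^2 v_2 = 0 but N^1 v_2 ≠ 0; then v_{j-1} := N · v_j for j = 2, …, 2.

Pick v_2 = (1, 0, 0)ᵀ.
Then v_1 = N · v_2 = (2, 0, -4)ᵀ.

Sanity check: (A − (-2)·I) v_1 = (0, 0, 0)ᵀ = 0. ✓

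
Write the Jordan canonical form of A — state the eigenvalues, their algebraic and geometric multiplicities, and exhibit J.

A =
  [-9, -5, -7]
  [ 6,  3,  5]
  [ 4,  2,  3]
J_3(-1)

The characteristic polynomial is
  det(x·I − A) = x^3 + 3*x^2 + 3*x + 1 = (x + 1)^3

Eigenvalues and multiplicities (the geometric multiplicity of λ is n − rank(A − λI), which equals the number of Jordan blocks for λ):
  λ = -1: algebraic multiplicity = 3, geometric multiplicity = 1

Determining the block sizes for each eigenvalue:
  λ = -1: one block (gm = 1), so the single block has size am = 3 → block sizes [3]

Assembling the blocks gives a Jordan form
J =
  [-1,  1,  0]
  [ 0, -1,  1]
  [ 0,  0, -1]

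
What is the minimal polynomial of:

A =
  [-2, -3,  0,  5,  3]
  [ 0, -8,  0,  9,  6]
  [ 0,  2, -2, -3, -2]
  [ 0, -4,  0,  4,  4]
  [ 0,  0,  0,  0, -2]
x^3 + 6*x^2 + 12*x + 8

The characteristic polynomial is χ_A(x) = (x + 2)^5, so the eigenvalues are known. The minimal polynomial is
  m_A(x) = Π_λ (x − λ)^{k_λ}
where k_λ is the size of the *largest* Jordan block for λ (equivalently, the smallest k with (A − λI)^k v = 0 for every generalised eigenvector v of λ).

  λ = -2: largest Jordan block has size 3, contributing (x + 2)^3

So m_A(x) = (x + 2)^3 = x^3 + 6*x^2 + 12*x + 8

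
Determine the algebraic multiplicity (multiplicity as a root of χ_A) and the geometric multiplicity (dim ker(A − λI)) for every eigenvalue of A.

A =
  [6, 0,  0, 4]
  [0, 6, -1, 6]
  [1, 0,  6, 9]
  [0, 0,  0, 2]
λ = 2: alg = 1, geom = 1; λ = 6: alg = 3, geom = 1

Step 1 — factor the characteristic polynomial to read off the algebraic multiplicities:
  χ_A(x) = (x - 6)^3*(x - 2)

Step 2 — compute geometric multiplicities via the rank-nullity identity g(λ) = n − rank(A − λI):
  rank(A − (2)·I) = 3, so dim ker(A − (2)·I) = n − 3 = 1
  rank(A − (6)·I) = 3, so dim ker(A − (6)·I) = n − 3 = 1

Summary:
  λ = 2: algebraic multiplicity = 1, geometric multiplicity = 1
  λ = 6: algebraic multiplicity = 3, geometric multiplicity = 1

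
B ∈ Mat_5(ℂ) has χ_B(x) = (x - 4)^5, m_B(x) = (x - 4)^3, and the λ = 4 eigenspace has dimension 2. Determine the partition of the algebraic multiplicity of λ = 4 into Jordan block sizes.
Block sizes for λ = 4: [3, 2]

Step 1 — from the characteristic polynomial, algebraic multiplicity of λ = 4 is 5. From dim ker(B − (4)·I) = 2, there are exactly 2 Jordan blocks for λ = 4.
Step 2 — from the minimal polynomial, the factor (x − 4)^3 tells us the largest block for λ = 4 has size 3.
Step 3 — with total size 5, 2 blocks, and largest block 3, the block sizes (in nonincreasing order) are [3, 2].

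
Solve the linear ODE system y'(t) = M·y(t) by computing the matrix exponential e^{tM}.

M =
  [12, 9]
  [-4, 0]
e^{tM} =
  [6*t*exp(6*t) + exp(6*t), 9*t*exp(6*t)]
  [-4*t*exp(6*t), -6*t*exp(6*t) + exp(6*t)]

Strategy: write M = P · J · P⁻¹ where J is a Jordan canonical form, so e^{tM} = P · e^{tJ} · P⁻¹, and e^{tJ} can be computed block-by-block.

M has Jordan form
J =
  [6, 1]
  [0, 6]
(up to reordering of blocks).

Per-block formulas:
  For a 2×2 Jordan block J_2(6): exp(t · J_2(6)) = e^(6t)·(I + t·N), where N is the 2×2 nilpotent shift.

After assembling e^{tJ} and conjugating by P, we get:

e^{tM} =
  [6*t*exp(6*t) + exp(6*t), 9*t*exp(6*t)]
  [-4*t*exp(6*t), -6*t*exp(6*t) + exp(6*t)]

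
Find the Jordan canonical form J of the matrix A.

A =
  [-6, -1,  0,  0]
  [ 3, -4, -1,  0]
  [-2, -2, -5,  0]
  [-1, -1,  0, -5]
J_3(-5) ⊕ J_1(-5)

The characteristic polynomial is
  det(x·I − A) = x^4 + 20*x^3 + 150*x^2 + 500*x + 625 = (x + 5)^4

Eigenvalues and multiplicities (the geometric multiplicity of λ is n − rank(A − λI), which equals the number of Jordan blocks for λ):
  λ = -5: algebraic multiplicity = 4, geometric multiplicity = 2

Determining the block sizes for each eigenvalue:
  λ = -5: with am = 4 and gm = 2, the partition is not yet determined (e.g. several partitions of 4 into 2 parts exist). Let N = A − (-5)·I. Computing rank(N^1) = 2, rank(N^2) = 1, rank(N^3) = 0; the number of blocks of size ≥ j is rank(N^{j−1}) − rank(N^j), giving [2, 1, 1]. So we have 1 block(s) of size 3, 1 block(s) of size 1 → block sizes [3, 1]

Assembling the blocks gives a Jordan form
J =
  [-5,  1,  0,  0]
  [ 0, -5,  1,  0]
  [ 0,  0, -5,  0]
  [ 0,  0,  0, -5]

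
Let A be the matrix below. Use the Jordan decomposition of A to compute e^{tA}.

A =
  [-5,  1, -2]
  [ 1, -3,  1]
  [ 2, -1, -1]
e^{tA} =
  [t^2*exp(-3*t)/2 - 2*t*exp(-3*t) + exp(-3*t), t*exp(-3*t), t^2*exp(-3*t)/2 - 2*t*exp(-3*t)]
  [t*exp(-3*t), exp(-3*t), t*exp(-3*t)]
  [-t^2*exp(-3*t)/2 + 2*t*exp(-3*t), -t*exp(-3*t), -t^2*exp(-3*t)/2 + 2*t*exp(-3*t) + exp(-3*t)]

Strategy: write A = P · J · P⁻¹ where J is a Jordan canonical form, so e^{tA} = P · e^{tJ} · P⁻¹, and e^{tJ} can be computed block-by-block.

A has Jordan form
J =
  [-3,  1,  0]
  [ 0, -3,  1]
  [ 0,  0, -3]
(up to reordering of blocks).

Per-block formulas:
  For a 3×3 Jordan block J_3(-3): exp(t · J_3(-3)) = e^(-3t)·(I + t·N + (t^2/2)·N^2), where N is the 3×3 nilpotent shift.

After assembling e^{tJ} and conjugating by P, we get:

e^{tA} =
  [t^2*exp(-3*t)/2 - 2*t*exp(-3*t) + exp(-3*t), t*exp(-3*t), t^2*exp(-3*t)/2 - 2*t*exp(-3*t)]
  [t*exp(-3*t), exp(-3*t), t*exp(-3*t)]
  [-t^2*exp(-3*t)/2 + 2*t*exp(-3*t), -t*exp(-3*t), -t^2*exp(-3*t)/2 + 2*t*exp(-3*t) + exp(-3*t)]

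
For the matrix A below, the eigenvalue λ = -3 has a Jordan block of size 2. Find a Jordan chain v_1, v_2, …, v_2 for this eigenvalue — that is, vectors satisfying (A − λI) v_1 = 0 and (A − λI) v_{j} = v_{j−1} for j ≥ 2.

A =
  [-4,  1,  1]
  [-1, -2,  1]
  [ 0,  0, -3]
A Jordan chain for λ = -3 of length 2:
v_1 = (-1, -1, 0)ᵀ
v_2 = (1, 0, 0)ᵀ

Let N = A − (-3)·I. We want v_2 with N^2 v_2 = 0 but N^1 v_2 ≠ 0; then v_{j-1} := N · v_j for j = 2, …, 2.

Pick v_2 = (1, 0, 0)ᵀ.
Then v_1 = N · v_2 = (-1, -1, 0)ᵀ.

Sanity check: (A − (-3)·I) v_1 = (0, 0, 0)ᵀ = 0. ✓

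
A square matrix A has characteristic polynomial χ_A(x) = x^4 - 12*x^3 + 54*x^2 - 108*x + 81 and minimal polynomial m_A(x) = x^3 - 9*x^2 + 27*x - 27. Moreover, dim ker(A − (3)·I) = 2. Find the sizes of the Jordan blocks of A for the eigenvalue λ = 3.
Block sizes for λ = 3: [3, 1]

Step 1 — from the characteristic polynomial, algebraic multiplicity of λ = 3 is 4. From dim ker(A − (3)·I) = 2, there are exactly 2 Jordan blocks for λ = 3.
Step 2 — from the minimal polynomial, the factor (x − 3)^3 tells us the largest block for λ = 3 has size 3.
Step 3 — with total size 4, 2 blocks, and largest block 3, the block sizes (in nonincreasing order) are [3, 1].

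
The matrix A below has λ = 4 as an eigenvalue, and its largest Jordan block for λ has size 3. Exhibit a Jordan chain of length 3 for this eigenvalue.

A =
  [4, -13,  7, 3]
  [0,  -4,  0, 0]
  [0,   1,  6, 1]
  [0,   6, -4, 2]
A Jordan chain for λ = 4 of length 3:
v_1 = (2, 0, 0, 0)ᵀ
v_2 = (7, 0, 2, -4)ᵀ
v_3 = (0, 0, 1, 0)ᵀ

Let N = A − (4)·I. We want v_3 with N^3 v_3 = 0 but N^2 v_3 ≠ 0; then v_{j-1} := N · v_j for j = 3, …, 2.

Pick v_3 = (0, 0, 1, 0)ᵀ.
Then v_2 = N · v_3 = (7, 0, 2, -4)ᵀ.
Then v_1 = N · v_2 = (2, 0, 0, 0)ᵀ.

Sanity check: (A − (4)·I) v_1 = (0, 0, 0, 0)ᵀ = 0. ✓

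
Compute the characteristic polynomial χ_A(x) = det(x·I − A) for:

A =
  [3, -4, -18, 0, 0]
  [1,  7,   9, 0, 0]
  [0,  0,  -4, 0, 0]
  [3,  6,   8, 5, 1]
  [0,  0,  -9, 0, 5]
x^5 - 16*x^4 + 70*x^3 + 100*x^2 - 1375*x + 2500

Expanding det(x·I − A) (e.g. by cofactor expansion or by noting that A is similar to its Jordan form J, which has the same characteristic polynomial as A) gives
  χ_A(x) = x^5 - 16*x^4 + 70*x^3 + 100*x^2 - 1375*x + 2500
which factors as (x - 5)^4*(x + 4). The eigenvalues (with algebraic multiplicities) are λ = -4 with multiplicity 1, λ = 5 with multiplicity 4.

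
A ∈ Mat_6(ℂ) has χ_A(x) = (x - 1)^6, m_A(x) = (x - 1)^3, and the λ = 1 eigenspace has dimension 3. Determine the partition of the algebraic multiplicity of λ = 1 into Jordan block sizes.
Block sizes for λ = 1: [3, 2, 1]

Step 1 — from the characteristic polynomial, algebraic multiplicity of λ = 1 is 6. From dim ker(A − (1)·I) = 3, there are exactly 3 Jordan blocks for λ = 1.
Step 2 — from the minimal polynomial, the factor (x − 1)^3 tells us the largest block for λ = 1 has size 3.
Step 3 — with total size 6, 3 blocks, and largest block 3, the block sizes (in nonincreasing order) are [3, 2, 1].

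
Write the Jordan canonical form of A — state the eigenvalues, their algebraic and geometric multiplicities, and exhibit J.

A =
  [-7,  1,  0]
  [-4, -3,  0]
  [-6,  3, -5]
J_2(-5) ⊕ J_1(-5)

The characteristic polynomial is
  det(x·I − A) = x^3 + 15*x^2 + 75*x + 125 = (x + 5)^3

Eigenvalues and multiplicities (the geometric multiplicity of λ is n − rank(A − λI), which equals the number of Jordan blocks for λ):
  λ = -5: algebraic multiplicity = 3, geometric multiplicity = 2

Determining the block sizes for each eigenvalue:
  λ = -5: 2 blocks summing to 3 forces exactly one block of size 2 and the rest size 1 → block sizes [2, 1]

Assembling the blocks gives a Jordan form
J =
  [-5,  1,  0]
  [ 0, -5,  0]
  [ 0,  0, -5]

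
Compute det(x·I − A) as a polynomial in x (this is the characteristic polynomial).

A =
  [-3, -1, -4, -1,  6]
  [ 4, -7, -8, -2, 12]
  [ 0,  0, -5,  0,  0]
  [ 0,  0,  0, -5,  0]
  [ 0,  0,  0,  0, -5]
x^5 + 25*x^4 + 250*x^3 + 1250*x^2 + 3125*x + 3125

Expanding det(x·I − A) (e.g. by cofactor expansion or by noting that A is similar to its Jordan form J, which has the same characteristic polynomial as A) gives
  χ_A(x) = x^5 + 25*x^4 + 250*x^3 + 1250*x^2 + 3125*x + 3125
which factors as (x + 5)^5. The eigenvalues (with algebraic multiplicities) are λ = -5 with multiplicity 5.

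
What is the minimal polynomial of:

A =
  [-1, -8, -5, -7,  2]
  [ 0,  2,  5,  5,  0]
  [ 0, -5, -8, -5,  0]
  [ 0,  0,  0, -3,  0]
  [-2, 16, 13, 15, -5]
x^3 + 9*x^2 + 27*x + 27

The characteristic polynomial is χ_A(x) = (x + 3)^5, so the eigenvalues are known. The minimal polynomial is
  m_A(x) = Π_λ (x − λ)^{k_λ}
where k_λ is the size of the *largest* Jordan block for λ (equivalently, the smallest k with (A − λI)^k v = 0 for every generalised eigenvector v of λ).

  λ = -3: largest Jordan block has size 3, contributing (x + 3)^3

So m_A(x) = (x + 3)^3 = x^3 + 9*x^2 + 27*x + 27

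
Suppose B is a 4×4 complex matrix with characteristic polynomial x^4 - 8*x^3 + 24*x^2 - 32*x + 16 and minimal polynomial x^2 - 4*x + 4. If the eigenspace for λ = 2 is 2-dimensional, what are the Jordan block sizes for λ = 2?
Block sizes for λ = 2: [2, 2]

Step 1 — from the characteristic polynomial, algebraic multiplicity of λ = 2 is 4. From dim ker(B − (2)·I) = 2, there are exactly 2 Jordan blocks for λ = 2.
Step 2 — from the minimal polynomial, the factor (x − 2)^2 tells us the largest block for λ = 2 has size 2.
Step 3 — with total size 4, 2 blocks, and largest block 2, the block sizes (in nonincreasing order) are [2, 2].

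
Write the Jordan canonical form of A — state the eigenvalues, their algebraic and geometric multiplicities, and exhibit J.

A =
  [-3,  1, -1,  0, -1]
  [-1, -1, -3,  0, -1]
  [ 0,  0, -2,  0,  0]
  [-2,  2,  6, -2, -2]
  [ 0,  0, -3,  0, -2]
J_3(-2) ⊕ J_1(-2) ⊕ J_1(-2)

The characteristic polynomial is
  det(x·I − A) = x^5 + 10*x^4 + 40*x^3 + 80*x^2 + 80*x + 32 = (x + 2)^5

Eigenvalues and multiplicities (the geometric multiplicity of λ is n − rank(A − λI), which equals the number of Jordan blocks for λ):
  λ = -2: algebraic multiplicity = 5, geometric multiplicity = 3

Determining the block sizes for each eigenvalue:
  λ = -2: with am = 5 and gm = 3, the partition is not yet determined (e.g. several partitions of 5 into 3 parts exist). Let N = A − (-2)·I. Computing rank(N^1) = 2, rank(N^2) = 1, rank(N^3) = 0; the number of blocks of size ≥ j is rank(N^{j−1}) − rank(N^j), giving [3, 1, 1]. So we have 1 block(s) of size 3, 2 block(s) of size 1 → block sizes [3, 1, 1]

Assembling the blocks gives a Jordan form
J =
  [-2,  1,  0,  0,  0]
  [ 0, -2,  1,  0,  0]
  [ 0,  0, -2,  0,  0]
  [ 0,  0,  0, -2,  0]
  [ 0,  0,  0,  0, -2]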